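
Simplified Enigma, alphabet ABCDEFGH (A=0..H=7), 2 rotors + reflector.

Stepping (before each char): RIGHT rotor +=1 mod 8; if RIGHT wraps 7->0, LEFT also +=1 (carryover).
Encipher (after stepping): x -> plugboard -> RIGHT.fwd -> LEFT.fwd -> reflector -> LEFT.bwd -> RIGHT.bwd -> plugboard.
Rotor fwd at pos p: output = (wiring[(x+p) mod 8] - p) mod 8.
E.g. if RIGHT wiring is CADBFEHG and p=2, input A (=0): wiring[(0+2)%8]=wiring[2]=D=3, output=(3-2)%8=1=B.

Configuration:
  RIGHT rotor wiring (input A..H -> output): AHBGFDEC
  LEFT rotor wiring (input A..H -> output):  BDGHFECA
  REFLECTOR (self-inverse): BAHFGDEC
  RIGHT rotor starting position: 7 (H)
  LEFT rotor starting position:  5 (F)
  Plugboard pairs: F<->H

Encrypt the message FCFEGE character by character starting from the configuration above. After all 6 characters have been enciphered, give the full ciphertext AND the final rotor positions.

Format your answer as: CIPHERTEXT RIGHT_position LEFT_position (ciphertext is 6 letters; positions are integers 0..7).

Char 1 ('F'): step: R->0, L->6 (L advanced); F->plug->H->R->C->L->D->refl->F->L'->D->R'->F->plug->H
Char 2 ('C'): step: R->1, L=6; C->plug->C->R->F->L->B->refl->A->L'->E->R'->D->plug->D
Char 3 ('F'): step: R->2, L=6; F->plug->H->R->F->L->B->refl->A->L'->E->R'->B->plug->B
Char 4 ('E'): step: R->3, L=6; E->plug->E->R->H->L->G->refl->E->L'->A->R'->C->plug->C
Char 5 ('G'): step: R->4, L=6; G->plug->G->R->F->L->B->refl->A->L'->E->R'->E->plug->E
Char 6 ('E'): step: R->5, L=6; E->plug->E->R->C->L->D->refl->F->L'->D->R'->D->plug->D
Final: ciphertext=HDBCED, RIGHT=5, LEFT=6

Answer: HDBCED 5 6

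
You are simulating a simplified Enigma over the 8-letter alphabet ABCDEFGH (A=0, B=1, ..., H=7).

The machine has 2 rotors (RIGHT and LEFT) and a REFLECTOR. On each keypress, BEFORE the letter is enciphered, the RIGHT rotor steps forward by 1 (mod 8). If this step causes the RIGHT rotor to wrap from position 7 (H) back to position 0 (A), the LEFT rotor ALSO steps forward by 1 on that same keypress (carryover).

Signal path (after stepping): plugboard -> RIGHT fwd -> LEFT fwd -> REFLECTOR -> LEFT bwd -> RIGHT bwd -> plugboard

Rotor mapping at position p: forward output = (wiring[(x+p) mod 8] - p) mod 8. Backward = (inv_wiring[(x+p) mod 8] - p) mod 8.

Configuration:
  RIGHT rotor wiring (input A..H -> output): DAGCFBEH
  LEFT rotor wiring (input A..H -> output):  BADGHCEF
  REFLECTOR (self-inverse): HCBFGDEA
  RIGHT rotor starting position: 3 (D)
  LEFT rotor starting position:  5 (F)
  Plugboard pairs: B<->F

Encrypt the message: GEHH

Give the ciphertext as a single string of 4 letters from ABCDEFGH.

Answer: AGCE

Derivation:
Char 1 ('G'): step: R->4, L=5; G->plug->G->R->C->L->A->refl->H->L'->B->R'->A->plug->A
Char 2 ('E'): step: R->5, L=5; E->plug->E->R->D->L->E->refl->G->L'->F->R'->G->plug->G
Char 3 ('H'): step: R->6, L=5; H->plug->H->R->D->L->E->refl->G->L'->F->R'->C->plug->C
Char 4 ('H'): step: R->7, L=5; H->plug->H->R->F->L->G->refl->E->L'->D->R'->E->plug->E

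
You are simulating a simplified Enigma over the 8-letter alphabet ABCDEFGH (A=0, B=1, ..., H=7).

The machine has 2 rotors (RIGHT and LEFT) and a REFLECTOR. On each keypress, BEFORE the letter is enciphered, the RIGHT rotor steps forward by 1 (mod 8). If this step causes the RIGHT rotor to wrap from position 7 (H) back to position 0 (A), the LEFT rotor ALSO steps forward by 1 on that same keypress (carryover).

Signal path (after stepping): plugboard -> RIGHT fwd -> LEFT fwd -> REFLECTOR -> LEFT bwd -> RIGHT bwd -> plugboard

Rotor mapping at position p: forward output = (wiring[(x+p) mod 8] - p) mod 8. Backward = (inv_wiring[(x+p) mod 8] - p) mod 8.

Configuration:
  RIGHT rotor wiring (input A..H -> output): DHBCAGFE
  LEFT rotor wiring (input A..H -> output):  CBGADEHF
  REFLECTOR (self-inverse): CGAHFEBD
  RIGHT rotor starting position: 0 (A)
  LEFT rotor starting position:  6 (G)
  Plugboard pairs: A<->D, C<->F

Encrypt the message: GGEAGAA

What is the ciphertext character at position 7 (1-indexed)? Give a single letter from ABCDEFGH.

Char 1 ('G'): step: R->1, L=6; G->plug->G->R->D->L->D->refl->H->L'->B->R'->C->plug->F
Char 2 ('G'): step: R->2, L=6; G->plug->G->R->B->L->H->refl->D->L'->D->R'->E->plug->E
Char 3 ('E'): step: R->3, L=6; E->plug->E->R->B->L->H->refl->D->L'->D->R'->C->plug->F
Char 4 ('A'): step: R->4, L=6; A->plug->D->R->A->L->B->refl->G->L'->H->R'->E->plug->E
Char 5 ('G'): step: R->5, L=6; G->plug->G->R->F->L->C->refl->A->L'->E->R'->F->plug->C
Char 6 ('A'): step: R->6, L=6; A->plug->D->R->B->L->H->refl->D->L'->D->R'->E->plug->E
Char 7 ('A'): step: R->7, L=6; A->plug->D->R->C->L->E->refl->F->L'->G->R'->H->plug->H

H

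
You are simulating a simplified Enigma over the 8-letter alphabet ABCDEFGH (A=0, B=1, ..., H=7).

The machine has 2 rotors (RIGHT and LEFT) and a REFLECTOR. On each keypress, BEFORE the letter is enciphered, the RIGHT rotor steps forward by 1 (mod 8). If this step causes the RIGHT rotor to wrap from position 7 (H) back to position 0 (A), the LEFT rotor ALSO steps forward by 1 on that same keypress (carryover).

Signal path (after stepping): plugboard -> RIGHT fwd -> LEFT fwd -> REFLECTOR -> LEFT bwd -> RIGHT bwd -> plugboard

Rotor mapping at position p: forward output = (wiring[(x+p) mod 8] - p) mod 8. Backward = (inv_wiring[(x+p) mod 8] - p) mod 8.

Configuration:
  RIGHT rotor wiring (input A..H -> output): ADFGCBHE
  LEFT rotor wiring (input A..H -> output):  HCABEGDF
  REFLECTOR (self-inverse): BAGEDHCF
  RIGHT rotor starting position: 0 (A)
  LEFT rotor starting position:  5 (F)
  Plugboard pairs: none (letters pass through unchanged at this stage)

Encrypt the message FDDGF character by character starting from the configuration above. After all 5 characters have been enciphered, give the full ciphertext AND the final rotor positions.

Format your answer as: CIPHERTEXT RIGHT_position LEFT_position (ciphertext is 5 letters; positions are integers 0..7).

Answer: CBBCB 5 5

Derivation:
Char 1 ('F'): step: R->1, L=5; F->plug->F->R->G->L->E->refl->D->L'->F->R'->C->plug->C
Char 2 ('D'): step: R->2, L=5; D->plug->D->R->H->L->H->refl->F->L'->E->R'->B->plug->B
Char 3 ('D'): step: R->3, L=5; D->plug->D->R->E->L->F->refl->H->L'->H->R'->B->plug->B
Char 4 ('G'): step: R->4, L=5; G->plug->G->R->B->L->G->refl->C->L'->D->R'->C->plug->C
Char 5 ('F'): step: R->5, L=5; F->plug->F->R->A->L->B->refl->A->L'->C->R'->B->plug->B
Final: ciphertext=CBBCB, RIGHT=5, LEFT=5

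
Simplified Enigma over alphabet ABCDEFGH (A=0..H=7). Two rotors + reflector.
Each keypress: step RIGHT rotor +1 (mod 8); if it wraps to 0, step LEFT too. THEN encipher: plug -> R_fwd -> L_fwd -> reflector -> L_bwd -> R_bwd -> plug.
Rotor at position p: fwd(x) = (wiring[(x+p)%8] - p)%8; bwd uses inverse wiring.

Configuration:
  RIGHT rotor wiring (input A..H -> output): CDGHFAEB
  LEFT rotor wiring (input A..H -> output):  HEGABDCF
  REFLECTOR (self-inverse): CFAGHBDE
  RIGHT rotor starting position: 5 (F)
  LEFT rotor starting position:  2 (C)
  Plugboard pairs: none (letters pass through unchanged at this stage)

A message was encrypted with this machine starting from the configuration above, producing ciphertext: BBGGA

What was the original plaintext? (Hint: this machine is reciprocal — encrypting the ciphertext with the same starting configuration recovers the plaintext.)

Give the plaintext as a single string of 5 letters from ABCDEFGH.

Char 1 ('B'): step: R->6, L=2; B->plug->B->R->D->L->B->refl->F->L'->G->R'->A->plug->A
Char 2 ('B'): step: R->7, L=2; B->plug->B->R->D->L->B->refl->F->L'->G->R'->F->plug->F
Char 3 ('G'): step: R->0, L->3 (L advanced); G->plug->G->R->E->L->C->refl->A->L'->C->R'->A->plug->A
Char 4 ('G'): step: R->1, L=3; G->plug->G->R->A->L->F->refl->B->L'->G->R'->C->plug->C
Char 5 ('A'): step: R->2, L=3; A->plug->A->R->E->L->C->refl->A->L'->C->R'->E->plug->E

Answer: AFACE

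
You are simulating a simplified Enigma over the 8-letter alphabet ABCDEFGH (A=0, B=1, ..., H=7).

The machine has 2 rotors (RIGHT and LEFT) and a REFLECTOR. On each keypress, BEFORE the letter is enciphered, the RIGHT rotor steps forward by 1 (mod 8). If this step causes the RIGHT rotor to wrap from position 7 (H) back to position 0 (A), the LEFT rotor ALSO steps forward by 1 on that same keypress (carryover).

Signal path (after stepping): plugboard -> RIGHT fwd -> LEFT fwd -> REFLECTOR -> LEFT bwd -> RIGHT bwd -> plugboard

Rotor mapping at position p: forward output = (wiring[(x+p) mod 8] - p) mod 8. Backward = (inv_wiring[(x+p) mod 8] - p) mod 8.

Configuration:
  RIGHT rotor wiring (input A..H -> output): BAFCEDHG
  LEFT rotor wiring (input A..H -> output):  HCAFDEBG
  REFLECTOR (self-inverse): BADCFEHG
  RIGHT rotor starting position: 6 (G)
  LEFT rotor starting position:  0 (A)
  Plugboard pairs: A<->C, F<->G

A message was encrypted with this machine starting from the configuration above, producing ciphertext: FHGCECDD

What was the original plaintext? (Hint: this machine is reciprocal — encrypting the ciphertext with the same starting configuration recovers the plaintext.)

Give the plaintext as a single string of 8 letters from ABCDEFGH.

Char 1 ('F'): step: R->7, L=0; F->plug->G->R->E->L->D->refl->C->L'->B->R'->C->plug->A
Char 2 ('H'): step: R->0, L->1 (L advanced); H->plug->H->R->G->L->F->refl->E->L'->C->R'->D->plug->D
Char 3 ('G'): step: R->1, L=1; G->plug->F->R->G->L->F->refl->E->L'->C->R'->E->plug->E
Char 4 ('C'): step: R->2, L=1; C->plug->A->R->D->L->C->refl->D->L'->E->R'->F->plug->G
Char 5 ('E'): step: R->3, L=1; E->plug->E->R->D->L->C->refl->D->L'->E->R'->D->plug->D
Char 6 ('C'): step: R->4, L=1; C->plug->A->R->A->L->B->refl->A->L'->F->R'->E->plug->E
Char 7 ('D'): step: R->5, L=1; D->plug->D->R->E->L->D->refl->C->L'->D->R'->E->plug->E
Char 8 ('D'): step: R->6, L=1; D->plug->D->R->C->L->E->refl->F->L'->G->R'->G->plug->F

Answer: ADEGDEEF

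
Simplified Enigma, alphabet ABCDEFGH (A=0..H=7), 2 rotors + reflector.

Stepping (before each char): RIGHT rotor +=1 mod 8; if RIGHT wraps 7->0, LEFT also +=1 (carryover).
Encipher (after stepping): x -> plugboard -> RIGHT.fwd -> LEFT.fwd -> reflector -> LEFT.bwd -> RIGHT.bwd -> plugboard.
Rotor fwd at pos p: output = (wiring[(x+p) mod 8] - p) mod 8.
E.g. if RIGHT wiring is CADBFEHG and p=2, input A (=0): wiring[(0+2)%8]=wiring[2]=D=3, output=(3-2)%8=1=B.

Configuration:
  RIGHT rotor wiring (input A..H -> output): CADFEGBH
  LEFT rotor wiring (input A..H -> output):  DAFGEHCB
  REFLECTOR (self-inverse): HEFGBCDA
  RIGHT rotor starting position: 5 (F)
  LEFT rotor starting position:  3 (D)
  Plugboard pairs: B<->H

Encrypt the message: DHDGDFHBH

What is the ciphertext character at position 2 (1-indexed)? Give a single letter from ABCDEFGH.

Char 1 ('D'): step: R->6, L=3; D->plug->D->R->C->L->E->refl->B->L'->B->R'->B->plug->H
Char 2 ('H'): step: R->7, L=3; H->plug->B->R->D->L->H->refl->A->L'->F->R'->F->plug->F

F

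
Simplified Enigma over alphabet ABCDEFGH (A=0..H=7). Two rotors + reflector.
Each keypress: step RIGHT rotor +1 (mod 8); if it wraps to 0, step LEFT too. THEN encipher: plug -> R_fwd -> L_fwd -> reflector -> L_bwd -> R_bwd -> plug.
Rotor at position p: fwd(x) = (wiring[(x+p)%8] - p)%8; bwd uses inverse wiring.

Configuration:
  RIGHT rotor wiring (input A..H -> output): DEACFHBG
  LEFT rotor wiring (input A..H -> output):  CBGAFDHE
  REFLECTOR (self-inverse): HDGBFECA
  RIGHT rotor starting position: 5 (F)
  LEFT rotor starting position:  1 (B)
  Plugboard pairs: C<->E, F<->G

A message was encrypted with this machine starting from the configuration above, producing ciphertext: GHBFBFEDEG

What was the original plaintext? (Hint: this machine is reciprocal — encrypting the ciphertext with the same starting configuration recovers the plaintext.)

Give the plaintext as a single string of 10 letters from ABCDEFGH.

Answer: EFEEGHACHA

Derivation:
Char 1 ('G'): step: R->6, L=1; G->plug->F->R->E->L->C->refl->G->L'->F->R'->C->plug->E
Char 2 ('H'): step: R->7, L=1; H->plug->H->R->C->L->H->refl->A->L'->A->R'->G->plug->F
Char 3 ('B'): step: R->0, L->2 (L advanced); B->plug->B->R->E->L->F->refl->E->L'->A->R'->C->plug->E
Char 4 ('F'): step: R->1, L=2; F->plug->G->R->F->L->C->refl->G->L'->B->R'->C->plug->E
Char 5 ('B'): step: R->2, L=2; B->plug->B->R->A->L->E->refl->F->L'->E->R'->F->plug->G
Char 6 ('F'): step: R->3, L=2; F->plug->G->R->B->L->G->refl->C->L'->F->R'->H->plug->H
Char 7 ('E'): step: R->4, L=2; E->plug->C->R->F->L->C->refl->G->L'->B->R'->A->plug->A
Char 8 ('D'): step: R->5, L=2; D->plug->D->R->G->L->A->refl->H->L'->H->R'->E->plug->C
Char 9 ('E'): step: R->6, L=2; E->plug->C->R->F->L->C->refl->G->L'->B->R'->H->plug->H
Char 10 ('G'): step: R->7, L=2; G->plug->F->R->G->L->A->refl->H->L'->H->R'->A->plug->A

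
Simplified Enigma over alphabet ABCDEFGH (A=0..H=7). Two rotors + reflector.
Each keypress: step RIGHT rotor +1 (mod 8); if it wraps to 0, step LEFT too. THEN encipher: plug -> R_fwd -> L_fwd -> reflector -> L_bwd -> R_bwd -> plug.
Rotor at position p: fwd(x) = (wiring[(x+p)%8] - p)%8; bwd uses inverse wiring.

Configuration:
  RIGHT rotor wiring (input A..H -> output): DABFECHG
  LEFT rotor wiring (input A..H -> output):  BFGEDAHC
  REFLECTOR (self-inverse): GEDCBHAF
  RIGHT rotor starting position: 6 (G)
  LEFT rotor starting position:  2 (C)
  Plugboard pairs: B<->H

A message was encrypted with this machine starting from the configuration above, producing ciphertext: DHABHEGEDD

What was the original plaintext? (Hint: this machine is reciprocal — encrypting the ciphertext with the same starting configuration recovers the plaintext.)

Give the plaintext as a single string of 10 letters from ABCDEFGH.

Char 1 ('D'): step: R->7, L=2; D->plug->D->R->C->L->B->refl->E->L'->A->R'->H->plug->B
Char 2 ('H'): step: R->0, L->3 (L advanced); H->plug->B->R->A->L->B->refl->E->L'->D->R'->A->plug->A
Char 3 ('A'): step: R->1, L=3; A->plug->A->R->H->L->D->refl->C->L'->G->R'->F->plug->F
Char 4 ('B'): step: R->2, L=3; B->plug->H->R->G->L->C->refl->D->L'->H->R'->A->plug->A
Char 5 ('H'): step: R->3, L=3; H->plug->B->R->B->L->A->refl->G->L'->F->R'->G->plug->G
Char 6 ('E'): step: R->4, L=3; E->plug->E->R->H->L->D->refl->C->L'->G->R'->B->plug->H
Char 7 ('G'): step: R->5, L=3; G->plug->G->R->A->L->B->refl->E->L'->D->R'->E->plug->E
Char 8 ('E'): step: R->6, L=3; E->plug->E->R->D->L->E->refl->B->L'->A->R'->B->plug->H
Char 9 ('D'): step: R->7, L=3; D->plug->D->R->C->L->F->refl->H->L'->E->R'->B->plug->H
Char 10 ('D'): step: R->0, L->4 (L advanced); D->plug->D->R->F->L->B->refl->E->L'->B->R'->C->plug->C

Answer: BAFAGHEHHC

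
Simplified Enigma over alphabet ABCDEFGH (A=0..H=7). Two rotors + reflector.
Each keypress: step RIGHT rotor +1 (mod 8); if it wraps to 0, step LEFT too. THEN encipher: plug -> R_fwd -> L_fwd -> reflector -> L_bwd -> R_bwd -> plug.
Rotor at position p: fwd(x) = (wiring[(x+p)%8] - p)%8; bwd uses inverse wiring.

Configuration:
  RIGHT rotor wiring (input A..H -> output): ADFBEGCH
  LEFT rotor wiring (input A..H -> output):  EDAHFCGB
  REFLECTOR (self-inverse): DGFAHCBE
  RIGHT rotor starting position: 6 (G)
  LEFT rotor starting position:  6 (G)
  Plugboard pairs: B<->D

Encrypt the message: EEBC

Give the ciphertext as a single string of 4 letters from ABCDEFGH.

Answer: FFED

Derivation:
Char 1 ('E'): step: R->7, L=6; E->plug->E->R->C->L->G->refl->B->L'->F->R'->F->plug->F
Char 2 ('E'): step: R->0, L->7 (L advanced); E->plug->E->R->E->L->A->refl->D->L'->G->R'->F->plug->F
Char 3 ('B'): step: R->1, L=7; B->plug->D->R->D->L->B->refl->G->L'->F->R'->E->plug->E
Char 4 ('C'): step: R->2, L=7; C->plug->C->R->C->L->E->refl->H->L'->H->R'->B->plug->D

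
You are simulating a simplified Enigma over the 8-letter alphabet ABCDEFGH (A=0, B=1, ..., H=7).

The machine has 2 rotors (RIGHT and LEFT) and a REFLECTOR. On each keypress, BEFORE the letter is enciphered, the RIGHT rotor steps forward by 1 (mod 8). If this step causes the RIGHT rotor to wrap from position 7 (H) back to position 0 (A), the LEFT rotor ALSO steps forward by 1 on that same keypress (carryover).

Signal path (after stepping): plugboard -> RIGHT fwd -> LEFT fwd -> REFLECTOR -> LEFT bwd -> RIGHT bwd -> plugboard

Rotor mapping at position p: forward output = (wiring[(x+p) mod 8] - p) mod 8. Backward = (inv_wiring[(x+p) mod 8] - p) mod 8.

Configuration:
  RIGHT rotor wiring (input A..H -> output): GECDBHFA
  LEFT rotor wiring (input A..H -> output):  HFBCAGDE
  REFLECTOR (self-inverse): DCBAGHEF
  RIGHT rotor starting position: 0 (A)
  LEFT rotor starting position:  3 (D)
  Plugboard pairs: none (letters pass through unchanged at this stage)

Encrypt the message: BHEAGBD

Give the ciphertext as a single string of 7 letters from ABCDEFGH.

Answer: DEHHHGF

Derivation:
Char 1 ('B'): step: R->1, L=3; B->plug->B->R->B->L->F->refl->H->L'->A->R'->D->plug->D
Char 2 ('H'): step: R->2, L=3; H->plug->H->R->C->L->D->refl->A->L'->D->R'->E->plug->E
Char 3 ('E'): step: R->3, L=3; E->plug->E->R->F->L->E->refl->G->L'->H->R'->H->plug->H
Char 4 ('A'): step: R->4, L=3; A->plug->A->R->F->L->E->refl->G->L'->H->R'->H->plug->H
Char 5 ('G'): step: R->5, L=3; G->plug->G->R->G->L->C->refl->B->L'->E->R'->H->plug->H
Char 6 ('B'): step: R->6, L=3; B->plug->B->R->C->L->D->refl->A->L'->D->R'->G->plug->G
Char 7 ('D'): step: R->7, L=3; D->plug->D->R->D->L->A->refl->D->L'->C->R'->F->plug->F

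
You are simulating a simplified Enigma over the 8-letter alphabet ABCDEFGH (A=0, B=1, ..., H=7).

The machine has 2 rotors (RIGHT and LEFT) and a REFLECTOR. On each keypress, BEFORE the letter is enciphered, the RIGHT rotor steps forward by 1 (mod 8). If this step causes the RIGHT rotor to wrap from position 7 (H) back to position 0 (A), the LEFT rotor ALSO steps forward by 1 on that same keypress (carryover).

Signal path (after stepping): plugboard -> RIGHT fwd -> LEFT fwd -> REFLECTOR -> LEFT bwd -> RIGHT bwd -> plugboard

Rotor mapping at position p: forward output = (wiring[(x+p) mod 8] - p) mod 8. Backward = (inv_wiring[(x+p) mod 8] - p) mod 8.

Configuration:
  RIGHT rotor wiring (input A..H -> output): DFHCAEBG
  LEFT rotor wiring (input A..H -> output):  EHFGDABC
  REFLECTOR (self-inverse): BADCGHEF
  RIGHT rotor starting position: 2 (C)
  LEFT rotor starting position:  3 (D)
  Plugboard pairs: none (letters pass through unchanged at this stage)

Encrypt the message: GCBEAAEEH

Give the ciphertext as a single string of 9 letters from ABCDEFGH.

Char 1 ('G'): step: R->3, L=3; G->plug->G->R->C->L->F->refl->H->L'->E->R'->H->plug->H
Char 2 ('C'): step: R->4, L=3; C->plug->C->R->F->L->B->refl->A->L'->B->R'->F->plug->F
Char 3 ('B'): step: R->5, L=3; B->plug->B->R->E->L->H->refl->F->L'->C->R'->F->plug->F
Char 4 ('E'): step: R->6, L=3; E->plug->E->R->B->L->A->refl->B->L'->F->R'->C->plug->C
Char 5 ('A'): step: R->7, L=3; A->plug->A->R->H->L->C->refl->D->L'->A->R'->D->plug->D
Char 6 ('A'): step: R->0, L->4 (L advanced); A->plug->A->R->D->L->G->refl->E->L'->B->R'->G->plug->G
Char 7 ('E'): step: R->1, L=4; E->plug->E->R->D->L->G->refl->E->L'->B->R'->C->plug->C
Char 8 ('E'): step: R->2, L=4; E->plug->E->R->H->L->C->refl->D->L'->F->R'->A->plug->A
Char 9 ('H'): step: R->3, L=4; H->plug->H->R->E->L->A->refl->B->L'->G->R'->D->plug->D

Answer: HFFCDGCAD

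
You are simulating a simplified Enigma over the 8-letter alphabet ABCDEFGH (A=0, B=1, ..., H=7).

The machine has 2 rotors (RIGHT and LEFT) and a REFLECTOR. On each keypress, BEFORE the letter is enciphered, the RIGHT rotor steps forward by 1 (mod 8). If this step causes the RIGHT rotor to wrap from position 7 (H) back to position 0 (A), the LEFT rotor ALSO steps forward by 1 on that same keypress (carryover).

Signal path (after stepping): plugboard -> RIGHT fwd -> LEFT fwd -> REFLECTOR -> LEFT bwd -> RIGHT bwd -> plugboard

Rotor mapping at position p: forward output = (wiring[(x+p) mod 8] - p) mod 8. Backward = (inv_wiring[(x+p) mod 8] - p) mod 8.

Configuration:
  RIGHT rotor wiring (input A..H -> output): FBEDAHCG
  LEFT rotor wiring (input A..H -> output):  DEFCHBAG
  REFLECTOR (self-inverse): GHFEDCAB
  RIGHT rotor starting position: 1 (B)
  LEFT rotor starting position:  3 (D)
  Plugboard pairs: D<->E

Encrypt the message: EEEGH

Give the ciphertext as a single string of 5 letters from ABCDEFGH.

Answer: ADFEA

Derivation:
Char 1 ('E'): step: R->2, L=3; E->plug->D->R->F->L->A->refl->G->L'->C->R'->A->plug->A
Char 2 ('E'): step: R->3, L=3; E->plug->D->R->H->L->C->refl->F->L'->D->R'->E->plug->D
Char 3 ('E'): step: R->4, L=3; E->plug->D->R->C->L->G->refl->A->L'->F->R'->F->plug->F
Char 4 ('G'): step: R->5, L=3; G->plug->G->R->G->L->B->refl->H->L'->A->R'->D->plug->E
Char 5 ('H'): step: R->6, L=3; H->plug->H->R->B->L->E->refl->D->L'->E->R'->A->plug->A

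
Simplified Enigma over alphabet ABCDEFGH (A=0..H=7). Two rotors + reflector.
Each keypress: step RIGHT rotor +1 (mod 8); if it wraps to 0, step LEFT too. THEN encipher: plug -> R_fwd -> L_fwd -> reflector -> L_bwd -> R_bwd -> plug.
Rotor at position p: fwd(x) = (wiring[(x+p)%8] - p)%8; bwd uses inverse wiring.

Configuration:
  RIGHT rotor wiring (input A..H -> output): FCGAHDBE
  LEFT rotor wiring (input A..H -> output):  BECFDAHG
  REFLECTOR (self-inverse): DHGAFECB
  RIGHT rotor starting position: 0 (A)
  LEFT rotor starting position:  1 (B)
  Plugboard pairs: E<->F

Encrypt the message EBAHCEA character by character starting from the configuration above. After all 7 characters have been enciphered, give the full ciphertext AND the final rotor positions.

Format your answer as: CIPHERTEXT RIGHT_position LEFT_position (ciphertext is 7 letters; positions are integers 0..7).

Answer: CEHFDBC 7 1

Derivation:
Char 1 ('E'): step: R->1, L=1; E->plug->F->R->A->L->D->refl->A->L'->H->R'->C->plug->C
Char 2 ('B'): step: R->2, L=1; B->plug->B->R->G->L->F->refl->E->L'->C->R'->F->plug->E
Char 3 ('A'): step: R->3, L=1; A->plug->A->R->F->L->G->refl->C->L'->D->R'->H->plug->H
Char 4 ('H'): step: R->4, L=1; H->plug->H->R->E->L->H->refl->B->L'->B->R'->E->plug->F
Char 5 ('C'): step: R->5, L=1; C->plug->C->R->H->L->A->refl->D->L'->A->R'->D->plug->D
Char 6 ('E'): step: R->6, L=1; E->plug->F->R->C->L->E->refl->F->L'->G->R'->B->plug->B
Char 7 ('A'): step: R->7, L=1; A->plug->A->R->F->L->G->refl->C->L'->D->R'->C->plug->C
Final: ciphertext=CEHFDBC, RIGHT=7, LEFT=1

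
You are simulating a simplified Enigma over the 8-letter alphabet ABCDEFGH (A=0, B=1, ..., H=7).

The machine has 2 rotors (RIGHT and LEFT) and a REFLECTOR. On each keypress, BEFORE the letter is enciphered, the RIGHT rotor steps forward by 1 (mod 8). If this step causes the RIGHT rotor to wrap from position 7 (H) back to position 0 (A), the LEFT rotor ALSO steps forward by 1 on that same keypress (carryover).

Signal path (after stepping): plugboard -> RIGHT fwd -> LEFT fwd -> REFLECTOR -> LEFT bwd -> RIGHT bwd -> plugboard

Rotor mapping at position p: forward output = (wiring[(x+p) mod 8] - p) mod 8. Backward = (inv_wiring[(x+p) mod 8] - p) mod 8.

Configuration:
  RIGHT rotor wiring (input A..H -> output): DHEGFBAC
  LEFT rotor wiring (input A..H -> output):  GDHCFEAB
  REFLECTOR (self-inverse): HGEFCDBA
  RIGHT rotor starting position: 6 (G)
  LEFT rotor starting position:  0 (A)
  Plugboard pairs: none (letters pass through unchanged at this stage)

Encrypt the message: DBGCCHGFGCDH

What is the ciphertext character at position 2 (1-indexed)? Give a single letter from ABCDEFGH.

Char 1 ('D'): step: R->7, L=0; D->plug->D->R->F->L->E->refl->C->L'->D->R'->A->plug->A
Char 2 ('B'): step: R->0, L->1 (L advanced); B->plug->B->R->H->L->F->refl->D->L'->E->R'->C->plug->C

C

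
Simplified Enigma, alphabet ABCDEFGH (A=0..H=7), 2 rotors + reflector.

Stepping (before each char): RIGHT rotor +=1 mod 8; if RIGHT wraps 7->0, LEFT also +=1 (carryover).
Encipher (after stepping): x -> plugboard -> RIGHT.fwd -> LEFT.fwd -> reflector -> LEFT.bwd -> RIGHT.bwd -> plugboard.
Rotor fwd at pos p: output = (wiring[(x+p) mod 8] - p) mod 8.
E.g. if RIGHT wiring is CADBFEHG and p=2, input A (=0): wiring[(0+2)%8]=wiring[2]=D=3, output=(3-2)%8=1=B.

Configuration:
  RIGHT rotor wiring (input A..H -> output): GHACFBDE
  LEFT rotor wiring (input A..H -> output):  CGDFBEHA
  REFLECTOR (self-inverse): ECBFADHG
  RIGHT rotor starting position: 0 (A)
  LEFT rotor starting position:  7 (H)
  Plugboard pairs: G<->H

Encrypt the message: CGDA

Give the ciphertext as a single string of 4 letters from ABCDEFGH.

Char 1 ('C'): step: R->1, L=7; C->plug->C->R->B->L->D->refl->F->L'->G->R'->A->plug->A
Char 2 ('G'): step: R->2, L=7; G->plug->H->R->F->L->C->refl->B->L'->A->R'->B->plug->B
Char 3 ('D'): step: R->3, L=7; D->plug->D->R->A->L->B->refl->C->L'->F->R'->H->plug->G
Char 4 ('A'): step: R->4, L=7; A->plug->A->R->B->L->D->refl->F->L'->G->R'->H->plug->G

Answer: ABGG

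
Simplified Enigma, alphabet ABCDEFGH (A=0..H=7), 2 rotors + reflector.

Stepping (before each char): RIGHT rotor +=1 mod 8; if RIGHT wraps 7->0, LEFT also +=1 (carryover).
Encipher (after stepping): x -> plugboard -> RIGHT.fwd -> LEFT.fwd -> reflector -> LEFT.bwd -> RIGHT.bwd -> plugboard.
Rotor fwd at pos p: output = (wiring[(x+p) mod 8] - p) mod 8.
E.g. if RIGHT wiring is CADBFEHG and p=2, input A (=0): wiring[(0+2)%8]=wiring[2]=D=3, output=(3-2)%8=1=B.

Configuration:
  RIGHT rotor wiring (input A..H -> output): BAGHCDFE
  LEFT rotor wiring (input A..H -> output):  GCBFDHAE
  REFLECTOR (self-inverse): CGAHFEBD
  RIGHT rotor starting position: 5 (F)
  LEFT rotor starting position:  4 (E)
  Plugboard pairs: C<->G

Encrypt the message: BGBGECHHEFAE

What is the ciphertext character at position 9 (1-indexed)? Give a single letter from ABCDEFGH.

Char 1 ('B'): step: R->6, L=4; B->plug->B->R->G->L->F->refl->E->L'->C->R'->D->plug->D
Char 2 ('G'): step: R->7, L=4; G->plug->C->R->B->L->D->refl->H->L'->A->R'->E->plug->E
Char 3 ('B'): step: R->0, L->5 (L advanced); B->plug->B->R->A->L->C->refl->A->L'->G->R'->C->plug->G
Char 4 ('G'): step: R->1, L=5; G->plug->C->R->G->L->A->refl->C->L'->A->R'->H->plug->H
Char 5 ('E'): step: R->2, L=5; E->plug->E->R->D->L->B->refl->G->L'->H->R'->G->plug->C
Char 6 ('C'): step: R->3, L=5; C->plug->G->R->F->L->E->refl->F->L'->E->R'->A->plug->A
Char 7 ('H'): step: R->4, L=5; H->plug->H->R->D->L->B->refl->G->L'->H->R'->B->plug->B
Char 8 ('H'): step: R->5, L=5; H->plug->H->R->F->L->E->refl->F->L'->E->R'->D->plug->D
Char 9 ('E'): step: R->6, L=5; E->plug->E->R->A->L->C->refl->A->L'->G->R'->B->plug->B

B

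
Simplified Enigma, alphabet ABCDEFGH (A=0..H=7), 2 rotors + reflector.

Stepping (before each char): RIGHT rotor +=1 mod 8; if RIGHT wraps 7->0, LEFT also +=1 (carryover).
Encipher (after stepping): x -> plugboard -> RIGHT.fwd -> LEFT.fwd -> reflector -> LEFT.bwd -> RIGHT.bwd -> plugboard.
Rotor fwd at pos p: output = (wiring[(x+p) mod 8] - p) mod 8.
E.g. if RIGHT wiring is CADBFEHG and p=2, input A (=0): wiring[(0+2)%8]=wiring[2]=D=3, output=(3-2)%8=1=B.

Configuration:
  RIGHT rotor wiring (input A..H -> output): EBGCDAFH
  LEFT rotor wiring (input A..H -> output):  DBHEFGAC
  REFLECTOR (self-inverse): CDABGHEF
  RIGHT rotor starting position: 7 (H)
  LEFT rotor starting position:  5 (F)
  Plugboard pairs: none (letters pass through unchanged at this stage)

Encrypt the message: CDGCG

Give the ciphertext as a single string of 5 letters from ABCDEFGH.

Char 1 ('C'): step: R->0, L->6 (L advanced); C->plug->C->R->G->L->H->refl->F->L'->C->R'->D->plug->D
Char 2 ('D'): step: R->1, L=6; D->plug->D->R->C->L->F->refl->H->L'->G->R'->G->plug->G
Char 3 ('G'): step: R->2, L=6; G->plug->G->R->C->L->F->refl->H->L'->G->R'->D->plug->D
Char 4 ('C'): step: R->3, L=6; C->plug->C->R->F->L->G->refl->E->L'->B->R'->F->plug->F
Char 5 ('G'): step: R->4, L=6; G->plug->G->R->C->L->F->refl->H->L'->G->R'->H->plug->H

Answer: DGDFH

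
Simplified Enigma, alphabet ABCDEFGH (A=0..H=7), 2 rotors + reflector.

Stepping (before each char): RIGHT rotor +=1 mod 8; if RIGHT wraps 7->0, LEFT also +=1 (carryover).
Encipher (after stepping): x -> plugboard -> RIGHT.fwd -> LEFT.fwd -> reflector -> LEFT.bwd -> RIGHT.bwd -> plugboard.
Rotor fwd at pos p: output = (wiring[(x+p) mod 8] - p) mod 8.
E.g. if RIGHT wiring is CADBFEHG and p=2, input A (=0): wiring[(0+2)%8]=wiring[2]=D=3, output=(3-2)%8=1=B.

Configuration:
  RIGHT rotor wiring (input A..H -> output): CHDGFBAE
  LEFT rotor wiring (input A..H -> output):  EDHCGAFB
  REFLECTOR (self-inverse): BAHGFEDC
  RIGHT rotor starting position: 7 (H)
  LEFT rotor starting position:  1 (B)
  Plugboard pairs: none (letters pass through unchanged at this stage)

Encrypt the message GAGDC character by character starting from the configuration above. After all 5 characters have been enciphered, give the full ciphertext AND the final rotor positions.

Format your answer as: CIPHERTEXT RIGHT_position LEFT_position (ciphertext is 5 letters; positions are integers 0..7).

Answer: ACFCF 4 2

Derivation:
Char 1 ('G'): step: R->0, L->2 (L advanced); G->plug->G->R->A->L->F->refl->E->L'->C->R'->A->plug->A
Char 2 ('A'): step: R->1, L=2; A->plug->A->R->G->L->C->refl->H->L'->F->R'->C->plug->C
Char 3 ('G'): step: R->2, L=2; G->plug->G->R->A->L->F->refl->E->L'->C->R'->F->plug->F
Char 4 ('D'): step: R->3, L=2; D->plug->D->R->F->L->H->refl->C->L'->G->R'->C->plug->C
Char 5 ('C'): step: R->4, L=2; C->plug->C->R->E->L->D->refl->G->L'->D->R'->F->plug->F
Final: ciphertext=ACFCF, RIGHT=4, LEFT=2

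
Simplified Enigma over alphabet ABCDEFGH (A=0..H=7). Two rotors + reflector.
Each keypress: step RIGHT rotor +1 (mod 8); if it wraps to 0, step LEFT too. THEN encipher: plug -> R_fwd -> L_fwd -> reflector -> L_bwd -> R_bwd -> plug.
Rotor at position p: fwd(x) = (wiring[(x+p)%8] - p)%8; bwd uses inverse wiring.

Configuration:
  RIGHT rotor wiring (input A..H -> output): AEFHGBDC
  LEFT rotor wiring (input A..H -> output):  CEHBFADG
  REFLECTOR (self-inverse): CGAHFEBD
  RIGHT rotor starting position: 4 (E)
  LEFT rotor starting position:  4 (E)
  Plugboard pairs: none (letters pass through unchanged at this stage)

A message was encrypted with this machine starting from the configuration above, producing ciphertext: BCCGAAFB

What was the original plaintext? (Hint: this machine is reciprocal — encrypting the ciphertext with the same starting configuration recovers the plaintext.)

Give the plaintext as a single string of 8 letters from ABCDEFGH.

Char 1 ('B'): step: R->5, L=4; B->plug->B->R->G->L->D->refl->H->L'->C->R'->G->plug->G
Char 2 ('C'): step: R->6, L=4; C->plug->C->R->C->L->H->refl->D->L'->G->R'->D->plug->D
Char 3 ('C'): step: R->7, L=4; C->plug->C->R->F->L->A->refl->C->L'->D->R'->A->plug->A
Char 4 ('G'): step: R->0, L->5 (L advanced); G->plug->G->R->D->L->F->refl->E->L'->G->R'->E->plug->E
Char 5 ('A'): step: R->1, L=5; A->plug->A->R->D->L->F->refl->E->L'->G->R'->C->plug->C
Char 6 ('A'): step: R->2, L=5; A->plug->A->R->D->L->F->refl->E->L'->G->R'->G->plug->G
Char 7 ('F'): step: R->3, L=5; F->plug->F->R->F->L->C->refl->A->L'->H->R'->E->plug->E
Char 8 ('B'): step: R->4, L=5; B->plug->B->R->F->L->C->refl->A->L'->H->R'->C->plug->C

Answer: GDAECGEC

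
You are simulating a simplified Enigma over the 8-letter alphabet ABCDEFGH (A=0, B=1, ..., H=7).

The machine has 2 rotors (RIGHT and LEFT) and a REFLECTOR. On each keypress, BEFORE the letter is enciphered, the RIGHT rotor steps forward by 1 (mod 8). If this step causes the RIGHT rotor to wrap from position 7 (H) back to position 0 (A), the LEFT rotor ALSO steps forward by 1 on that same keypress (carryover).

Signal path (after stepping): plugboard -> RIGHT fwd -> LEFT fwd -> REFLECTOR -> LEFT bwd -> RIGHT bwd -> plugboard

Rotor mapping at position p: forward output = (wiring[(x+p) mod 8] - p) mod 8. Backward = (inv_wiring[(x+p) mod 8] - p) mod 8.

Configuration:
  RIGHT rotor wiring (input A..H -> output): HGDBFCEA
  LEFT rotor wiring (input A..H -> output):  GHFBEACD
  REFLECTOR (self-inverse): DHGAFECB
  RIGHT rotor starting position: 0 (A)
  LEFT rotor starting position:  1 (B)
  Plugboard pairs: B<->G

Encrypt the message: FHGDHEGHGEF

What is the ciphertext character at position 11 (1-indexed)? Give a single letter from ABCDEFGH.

Char 1 ('F'): step: R->1, L=1; F->plug->F->R->D->L->D->refl->A->L'->C->R'->B->plug->G
Char 2 ('H'): step: R->2, L=1; H->plug->H->R->E->L->H->refl->B->L'->F->R'->G->plug->B
Char 3 ('G'): step: R->3, L=1; G->plug->B->R->C->L->A->refl->D->L'->D->R'->G->plug->B
Char 4 ('D'): step: R->4, L=1; D->plug->D->R->E->L->H->refl->B->L'->F->R'->H->plug->H
Char 5 ('H'): step: R->5, L=1; H->plug->H->R->A->L->G->refl->C->L'->G->R'->F->plug->F
Char 6 ('E'): step: R->6, L=1; E->plug->E->R->F->L->B->refl->H->L'->E->R'->H->plug->H
Char 7 ('G'): step: R->7, L=1; G->plug->B->R->A->L->G->refl->C->L'->G->R'->F->plug->F
Char 8 ('H'): step: R->0, L->2 (L advanced); H->plug->H->R->A->L->D->refl->A->L'->E->R'->G->plug->B
Char 9 ('G'): step: R->1, L=2; G->plug->B->R->C->L->C->refl->G->L'->D->R'->F->plug->F
Char 10 ('E'): step: R->2, L=2; E->plug->E->R->C->L->C->refl->G->L'->D->R'->C->plug->C
Char 11 ('F'): step: R->3, L=2; F->plug->F->R->E->L->A->refl->D->L'->A->R'->H->plug->H

H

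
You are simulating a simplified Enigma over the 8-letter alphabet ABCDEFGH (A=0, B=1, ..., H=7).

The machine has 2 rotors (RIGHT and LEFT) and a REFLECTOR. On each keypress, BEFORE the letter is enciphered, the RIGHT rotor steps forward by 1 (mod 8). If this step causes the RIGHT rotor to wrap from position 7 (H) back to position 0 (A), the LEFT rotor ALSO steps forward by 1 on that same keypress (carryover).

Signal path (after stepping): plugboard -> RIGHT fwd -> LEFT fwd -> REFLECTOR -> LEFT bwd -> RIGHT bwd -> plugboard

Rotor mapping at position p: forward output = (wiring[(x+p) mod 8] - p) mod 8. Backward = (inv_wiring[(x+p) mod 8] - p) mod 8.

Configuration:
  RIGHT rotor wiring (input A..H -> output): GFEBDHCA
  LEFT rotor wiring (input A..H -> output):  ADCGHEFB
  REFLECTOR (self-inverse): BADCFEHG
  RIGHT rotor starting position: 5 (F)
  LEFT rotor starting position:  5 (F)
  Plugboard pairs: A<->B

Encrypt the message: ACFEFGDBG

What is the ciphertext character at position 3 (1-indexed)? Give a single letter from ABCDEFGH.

Char 1 ('A'): step: R->6, L=5; A->plug->B->R->C->L->E->refl->F->L'->F->R'->G->plug->G
Char 2 ('C'): step: R->7, L=5; C->plug->C->R->G->L->B->refl->A->L'->B->R'->A->plug->B
Char 3 ('F'): step: R->0, L->6 (L advanced); F->plug->F->R->H->L->G->refl->H->L'->A->R'->H->plug->H

H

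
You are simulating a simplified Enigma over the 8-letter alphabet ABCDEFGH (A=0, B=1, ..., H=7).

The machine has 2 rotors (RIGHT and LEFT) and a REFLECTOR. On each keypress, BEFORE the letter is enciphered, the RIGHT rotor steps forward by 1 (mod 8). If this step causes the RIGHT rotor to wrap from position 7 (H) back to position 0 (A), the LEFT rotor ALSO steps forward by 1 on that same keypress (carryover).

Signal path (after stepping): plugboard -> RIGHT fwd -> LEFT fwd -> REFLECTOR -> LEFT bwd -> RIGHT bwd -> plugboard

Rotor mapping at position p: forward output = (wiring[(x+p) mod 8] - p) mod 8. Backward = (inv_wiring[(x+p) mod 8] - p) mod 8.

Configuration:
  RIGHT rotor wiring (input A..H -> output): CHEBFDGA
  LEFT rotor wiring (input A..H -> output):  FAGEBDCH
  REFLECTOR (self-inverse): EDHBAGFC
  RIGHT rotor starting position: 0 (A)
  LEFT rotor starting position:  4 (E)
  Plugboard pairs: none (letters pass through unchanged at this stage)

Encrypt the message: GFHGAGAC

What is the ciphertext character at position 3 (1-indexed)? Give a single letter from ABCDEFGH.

Char 1 ('G'): step: R->1, L=4; G->plug->G->R->H->L->A->refl->E->L'->F->R'->F->plug->F
Char 2 ('F'): step: R->2, L=4; F->plug->F->R->G->L->C->refl->H->L'->B->R'->D->plug->D
Char 3 ('H'): step: R->3, L=4; H->plug->H->R->B->L->H->refl->C->L'->G->R'->A->plug->A

A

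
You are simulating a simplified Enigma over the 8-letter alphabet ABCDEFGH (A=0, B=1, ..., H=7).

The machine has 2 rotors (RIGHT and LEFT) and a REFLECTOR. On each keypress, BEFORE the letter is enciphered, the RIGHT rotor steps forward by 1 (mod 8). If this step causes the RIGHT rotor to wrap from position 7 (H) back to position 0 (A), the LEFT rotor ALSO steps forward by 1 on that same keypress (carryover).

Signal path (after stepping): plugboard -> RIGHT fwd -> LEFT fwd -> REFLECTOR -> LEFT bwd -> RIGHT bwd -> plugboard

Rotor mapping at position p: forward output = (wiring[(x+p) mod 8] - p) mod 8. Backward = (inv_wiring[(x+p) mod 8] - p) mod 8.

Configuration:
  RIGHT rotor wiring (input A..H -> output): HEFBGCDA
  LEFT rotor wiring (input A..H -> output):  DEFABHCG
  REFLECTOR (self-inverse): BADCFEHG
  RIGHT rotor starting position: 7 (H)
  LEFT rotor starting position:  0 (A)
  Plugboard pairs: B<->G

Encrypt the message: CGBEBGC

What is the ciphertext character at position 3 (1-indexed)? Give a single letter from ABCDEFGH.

Char 1 ('C'): step: R->0, L->1 (L advanced); C->plug->C->R->F->L->B->refl->A->L'->D->R'->G->plug->B
Char 2 ('G'): step: R->1, L=1; G->plug->B->R->E->L->G->refl->H->L'->C->R'->F->plug->F
Char 3 ('B'): step: R->2, L=1; B->plug->G->R->F->L->B->refl->A->L'->D->R'->A->plug->A

A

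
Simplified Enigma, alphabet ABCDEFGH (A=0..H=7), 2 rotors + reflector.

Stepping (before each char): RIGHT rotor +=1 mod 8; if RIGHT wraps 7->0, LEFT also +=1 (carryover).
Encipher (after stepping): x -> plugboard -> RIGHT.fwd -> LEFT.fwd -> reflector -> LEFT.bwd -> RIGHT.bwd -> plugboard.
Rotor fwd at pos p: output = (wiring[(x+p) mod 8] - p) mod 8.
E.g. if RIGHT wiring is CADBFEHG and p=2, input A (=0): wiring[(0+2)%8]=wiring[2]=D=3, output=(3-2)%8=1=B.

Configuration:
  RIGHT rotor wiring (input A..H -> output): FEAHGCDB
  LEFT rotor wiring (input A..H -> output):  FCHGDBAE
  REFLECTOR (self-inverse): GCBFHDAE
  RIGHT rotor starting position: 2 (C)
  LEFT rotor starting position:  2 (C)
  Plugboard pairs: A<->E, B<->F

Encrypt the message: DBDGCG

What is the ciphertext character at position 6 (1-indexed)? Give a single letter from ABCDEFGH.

Char 1 ('D'): step: R->3, L=2; D->plug->D->R->A->L->F->refl->D->L'->G->R'->E->plug->A
Char 2 ('B'): step: R->4, L=2; B->plug->F->R->A->L->F->refl->D->L'->G->R'->B->plug->F
Char 3 ('D'): step: R->5, L=2; D->plug->D->R->A->L->F->refl->D->L'->G->R'->B->plug->F
Char 4 ('G'): step: R->6, L=2; G->plug->G->R->A->L->F->refl->D->L'->G->R'->D->plug->D
Char 5 ('C'): step: R->7, L=2; C->plug->C->R->F->L->C->refl->B->L'->C->R'->A->plug->E
Char 6 ('G'): step: R->0, L->3 (L advanced); G->plug->G->R->D->L->F->refl->D->L'->A->R'->C->plug->C

C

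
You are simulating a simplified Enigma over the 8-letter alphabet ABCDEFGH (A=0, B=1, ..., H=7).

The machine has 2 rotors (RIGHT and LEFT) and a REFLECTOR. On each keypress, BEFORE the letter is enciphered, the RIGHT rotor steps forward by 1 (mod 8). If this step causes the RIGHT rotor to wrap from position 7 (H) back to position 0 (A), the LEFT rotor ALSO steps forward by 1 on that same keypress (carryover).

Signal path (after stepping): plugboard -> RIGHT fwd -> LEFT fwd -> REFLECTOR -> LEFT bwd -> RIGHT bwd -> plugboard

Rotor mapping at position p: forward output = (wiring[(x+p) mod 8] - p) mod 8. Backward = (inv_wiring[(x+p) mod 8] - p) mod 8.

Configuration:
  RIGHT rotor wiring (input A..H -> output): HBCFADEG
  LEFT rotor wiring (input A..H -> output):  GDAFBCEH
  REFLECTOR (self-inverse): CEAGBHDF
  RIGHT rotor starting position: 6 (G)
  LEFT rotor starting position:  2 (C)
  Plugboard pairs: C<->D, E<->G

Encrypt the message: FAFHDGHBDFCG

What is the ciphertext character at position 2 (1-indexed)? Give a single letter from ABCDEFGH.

Char 1 ('F'): step: R->7, L=2; F->plug->F->R->B->L->D->refl->G->L'->A->R'->B->plug->B
Char 2 ('A'): step: R->0, L->3 (L advanced); A->plug->A->R->H->L->F->refl->H->L'->C->R'->C->plug->D

D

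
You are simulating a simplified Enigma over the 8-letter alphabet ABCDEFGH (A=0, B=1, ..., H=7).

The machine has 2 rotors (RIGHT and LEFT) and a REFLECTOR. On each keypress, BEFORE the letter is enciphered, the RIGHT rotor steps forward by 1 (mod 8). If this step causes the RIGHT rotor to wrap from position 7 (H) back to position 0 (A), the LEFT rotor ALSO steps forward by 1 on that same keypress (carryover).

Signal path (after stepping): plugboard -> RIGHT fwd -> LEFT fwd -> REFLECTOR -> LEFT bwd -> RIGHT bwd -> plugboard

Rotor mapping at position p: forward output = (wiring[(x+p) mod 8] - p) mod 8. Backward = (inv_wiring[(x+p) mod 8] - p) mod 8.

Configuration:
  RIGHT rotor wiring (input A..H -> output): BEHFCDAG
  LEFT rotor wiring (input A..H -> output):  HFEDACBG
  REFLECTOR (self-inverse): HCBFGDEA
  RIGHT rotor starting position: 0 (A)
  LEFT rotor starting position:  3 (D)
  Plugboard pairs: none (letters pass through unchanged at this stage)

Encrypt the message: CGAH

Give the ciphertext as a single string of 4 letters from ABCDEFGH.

Char 1 ('C'): step: R->1, L=3; C->plug->C->R->E->L->D->refl->F->L'->B->R'->D->plug->D
Char 2 ('G'): step: R->2, L=3; G->plug->G->R->H->L->B->refl->C->L'->G->R'->E->plug->E
Char 3 ('A'): step: R->3, L=3; A->plug->A->R->C->L->H->refl->A->L'->A->R'->C->plug->C
Char 4 ('H'): step: R->4, L=3; H->plug->H->R->B->L->F->refl->D->L'->E->R'->C->plug->C

Answer: DECC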